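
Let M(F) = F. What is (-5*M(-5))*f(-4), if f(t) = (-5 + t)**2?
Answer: 2025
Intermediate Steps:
(-5*M(-5))*f(-4) = (-5*(-5))*(-5 - 4)**2 = 25*(-9)**2 = 25*81 = 2025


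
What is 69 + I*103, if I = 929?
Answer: 95756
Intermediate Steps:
69 + I*103 = 69 + 929*103 = 69 + 95687 = 95756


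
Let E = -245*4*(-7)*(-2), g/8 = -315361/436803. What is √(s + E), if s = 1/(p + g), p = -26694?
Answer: I*√1866124294069861805590510/11662542170 ≈ 117.13*I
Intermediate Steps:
g = -2522888/436803 (g = 8*(-315361/436803) = -2522888/436803 ≈ -5.7758)
E = -13720 (E = -(-6860)*(-2) = -245*56 = -13720)
s = -436803/11662542170 (s = 1/(-26694 - 2522888/436803) = 1/(-11662542170/436803) = -436803/11662542170 ≈ -3.7453e-5)
√(s + E) = √(-436803/11662542170 - 13720) = √(-160010079009203/11662542170) = I*√1866124294069861805590510/11662542170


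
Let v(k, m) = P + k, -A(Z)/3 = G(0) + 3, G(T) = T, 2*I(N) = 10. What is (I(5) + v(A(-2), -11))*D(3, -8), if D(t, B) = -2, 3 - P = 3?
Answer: 8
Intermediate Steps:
P = 0 (P = 3 - 1*3 = 3 - 3 = 0)
I(N) = 5 (I(N) = (1/2)*10 = 5)
A(Z) = -9 (A(Z) = -3*(0 + 3) = -3*3 = -9)
v(k, m) = k (v(k, m) = 0 + k = k)
(I(5) + v(A(-2), -11))*D(3, -8) = (5 - 9)*(-2) = -4*(-2) = 8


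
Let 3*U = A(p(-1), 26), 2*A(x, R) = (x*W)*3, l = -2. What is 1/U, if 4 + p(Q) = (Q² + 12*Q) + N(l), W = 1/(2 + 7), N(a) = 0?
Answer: -6/5 ≈ -1.2000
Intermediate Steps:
W = ⅑ (W = 1/9 = ⅑ ≈ 0.11111)
p(Q) = -4 + Q² + 12*Q (p(Q) = -4 + ((Q² + 12*Q) + 0) = -4 + (Q² + 12*Q) = -4 + Q² + 12*Q)
A(x, R) = x/6 (A(x, R) = ((x*(⅑))*3)/2 = ((x/9)*3)/2 = (x/3)/2 = x/6)
U = -⅚ (U = ((-4 + (-1)² + 12*(-1))/6)/3 = ((-4 + 1 - 12)/6)/3 = ((⅙)*(-15))/3 = (⅓)*(-5/2) = -⅚ ≈ -0.83333)
1/U = 1/(-⅚) = -6/5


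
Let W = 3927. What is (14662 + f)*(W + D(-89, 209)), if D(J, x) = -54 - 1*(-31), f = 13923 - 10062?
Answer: 72313792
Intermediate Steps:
f = 3861
D(J, x) = -23 (D(J, x) = -54 + 31 = -23)
(14662 + f)*(W + D(-89, 209)) = (14662 + 3861)*(3927 - 23) = 18523*3904 = 72313792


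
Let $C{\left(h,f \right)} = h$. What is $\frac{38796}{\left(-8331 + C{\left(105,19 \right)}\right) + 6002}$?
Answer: $- \frac{9699}{556} \approx -17.444$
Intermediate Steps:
$\frac{38796}{\left(-8331 + C{\left(105,19 \right)}\right) + 6002} = \frac{38796}{\left(-8331 + 105\right) + 6002} = \frac{38796}{-8226 + 6002} = \frac{38796}{-2224} = 38796 \left(- \frac{1}{2224}\right) = - \frac{9699}{556}$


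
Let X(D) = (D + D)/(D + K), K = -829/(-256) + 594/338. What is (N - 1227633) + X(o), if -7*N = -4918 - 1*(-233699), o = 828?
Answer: -45420110091916/36038725 ≈ -1.2603e+6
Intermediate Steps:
N = -32683 (N = -(-4918 - 1*(-233699))/7 = -(-4918 + 233699)/7 = -⅐*228781 = -32683)
K = 216133/43264 (K = -829*(-1/256) + 594*(1/338) = 829/256 + 297/169 = 216133/43264 ≈ 4.9957)
X(D) = 2*D/(216133/43264 + D) (X(D) = (D + D)/(D + 216133/43264) = (2*D)/(216133/43264 + D) = 2*D/(216133/43264 + D))
(N - 1227633) + X(o) = (-32683 - 1227633) + 86528*828/(216133 + 43264*828) = -1260316 + 86528*828/(216133 + 35822592) = -1260316 + 86528*828/36038725 = -1260316 + 86528*828*(1/36038725) = -1260316 + 71645184/36038725 = -45420110091916/36038725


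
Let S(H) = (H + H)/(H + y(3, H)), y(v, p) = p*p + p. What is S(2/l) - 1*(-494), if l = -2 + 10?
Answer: 4454/9 ≈ 494.89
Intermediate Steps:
l = 8
y(v, p) = p + p² (y(v, p) = p² + p = p + p²)
S(H) = 2*H/(H + H*(1 + H)) (S(H) = (H + H)/(H + H*(1 + H)) = (2*H)/(H + H*(1 + H)) = 2*H/(H + H*(1 + H)))
S(2/l) - 1*(-494) = 2/(2 + 2/8) - 1*(-494) = 2/(2 + 2*(⅛)) + 494 = 2/(2 + ¼) + 494 = 2/(9/4) + 494 = 2*(4/9) + 494 = 8/9 + 494 = 4454/9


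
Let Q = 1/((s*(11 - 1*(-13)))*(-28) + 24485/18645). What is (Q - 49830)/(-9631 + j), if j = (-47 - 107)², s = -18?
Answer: -749291732167/211795586295 ≈ -3.5378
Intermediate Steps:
j = 23716 (j = (-154)² = 23716)
Q = 3729/45110881 (Q = 1/(-18*(11 - 1*(-13))*(-28) + 24485/18645) = 1/(-18*(11 + 13)*(-28) + 24485*(1/18645)) = 1/(-18*24*(-28) + 4897/3729) = 1/(-432*(-28) + 4897/3729) = 1/(12096 + 4897/3729) = 1/(45110881/3729) = 3729/45110881 ≈ 8.2663e-5)
(Q - 49830)/(-9631 + j) = (3729/45110881 - 49830)/(-9631 + 23716) = -2247875196501/45110881/14085 = -2247875196501/45110881*1/14085 = -749291732167/211795586295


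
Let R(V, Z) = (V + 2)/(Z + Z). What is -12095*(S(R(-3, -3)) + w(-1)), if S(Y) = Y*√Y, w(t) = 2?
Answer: -24190 - 12095*√6/36 ≈ -25013.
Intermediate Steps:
R(V, Z) = (2 + V)/(2*Z) (R(V, Z) = (2 + V)/((2*Z)) = (2 + V)*(1/(2*Z)) = (2 + V)/(2*Z))
S(Y) = Y^(3/2)
-12095*(S(R(-3, -3)) + w(-1)) = -12095*(((½)*(2 - 3)/(-3))^(3/2) + 2) = -12095*(((½)*(-⅓)*(-1))^(3/2) + 2) = -12095*((⅙)^(3/2) + 2) = -12095*(√6/36 + 2) = -12095*(2 + √6/36) = -2419*(10 + 5*√6/36) = -24190 - 12095*√6/36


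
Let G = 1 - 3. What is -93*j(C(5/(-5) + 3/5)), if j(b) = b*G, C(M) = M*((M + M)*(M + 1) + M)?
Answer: 8184/125 ≈ 65.472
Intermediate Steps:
G = -2
C(M) = M*(M + 2*M*(1 + M)) (C(M) = M*((2*M)*(1 + M) + M) = M*(2*M*(1 + M) + M) = M*(M + 2*M*(1 + M)))
j(b) = -2*b (j(b) = b*(-2) = -2*b)
-93*j(C(5/(-5) + 3/5)) = -(-186)*(5/(-5) + 3/5)²*(3 + 2*(5/(-5) + 3/5)) = -(-186)*(5*(-⅕) + 3*(⅕))²*(3 + 2*(5*(-⅕) + 3*(⅕))) = -(-186)*(-1 + ⅗)²*(3 + 2*(-1 + ⅗)) = -(-186)*(-⅖)²*(3 + 2*(-⅖)) = -(-186)*4*(3 - ⅘)/25 = -(-186)*(4/25)*(11/5) = -(-186)*44/125 = -93*(-88/125) = 8184/125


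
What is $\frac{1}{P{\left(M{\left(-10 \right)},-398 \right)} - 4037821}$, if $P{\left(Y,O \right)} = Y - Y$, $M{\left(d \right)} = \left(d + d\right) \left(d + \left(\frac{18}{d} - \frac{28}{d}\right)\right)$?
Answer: $- \frac{1}{4037821} \approx -2.4766 \cdot 10^{-7}$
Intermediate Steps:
$M{\left(d \right)} = 2 d \left(d - \frac{10}{d}\right)$
$P{\left(Y,O \right)} = 0$
$\frac{1}{P{\left(M{\left(-10 \right)},-398 \right)} - 4037821} = \frac{1}{0 - 4037821} = \frac{1}{-4037821} = - \frac{1}{4037821}$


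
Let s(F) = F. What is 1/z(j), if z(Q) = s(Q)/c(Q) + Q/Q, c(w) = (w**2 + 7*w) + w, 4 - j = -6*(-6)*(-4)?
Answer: 156/157 ≈ 0.99363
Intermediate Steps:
j = 148 (j = 4 - (-6*(-6))*(-4) = 4 - 36*(-4) = 4 - 1*(-144) = 4 + 144 = 148)
c(w) = w**2 + 8*w
z(Q) = 1 + 1/(8 + Q) (z(Q) = Q/((Q*(8 + Q))) + Q/Q = Q*(1/(Q*(8 + Q))) + 1 = 1/(8 + Q) + 1 = 1 + 1/(8 + Q))
1/z(j) = 1/((9 + 148)/(8 + 148)) = 1/(157/156) = 156/157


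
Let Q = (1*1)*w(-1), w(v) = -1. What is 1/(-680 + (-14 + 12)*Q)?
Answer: -1/678 ≈ -0.0014749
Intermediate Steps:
Q = -1 (Q = (1*1)*(-1) = 1*(-1) = -1)
1/(-680 + (-14 + 12)*Q) = 1/(-680 + (-14 + 12)*(-1)) = 1/(-680 - 2*(-1)) = 1/(-680 + 2) = 1/(-678) = -1/678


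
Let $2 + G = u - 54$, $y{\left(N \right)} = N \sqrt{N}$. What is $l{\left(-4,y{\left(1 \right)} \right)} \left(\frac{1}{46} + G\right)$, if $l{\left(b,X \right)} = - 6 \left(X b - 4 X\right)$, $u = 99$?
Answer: $\frac{47496}{23} \approx 2065.0$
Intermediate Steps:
$y{\left(N \right)} = N^{\frac{3}{2}}$
$G = 43$ ($G = -2 + \left(99 - 54\right) = -2 + 45 = 43$)
$l{\left(b,X \right)} = 24 X - 6 X b$ ($l{\left(b,X \right)} = - 6 \left(- 4 X + X b\right) = 24 X - 6 X b$)
$l{\left(-4,y{\left(1 \right)} \right)} \left(\frac{1}{46} + G\right) = 6 \cdot 1^{\frac{3}{2}} \left(4 - -4\right) \left(\frac{1}{46} + 43\right) = 6 \cdot 1 \left(4 + 4\right) \left(\frac{1}{46} + 43\right) = 6 \cdot 1 \cdot 8 \cdot \frac{1979}{46} = 48 \cdot \frac{1979}{46} = \frac{47496}{23}$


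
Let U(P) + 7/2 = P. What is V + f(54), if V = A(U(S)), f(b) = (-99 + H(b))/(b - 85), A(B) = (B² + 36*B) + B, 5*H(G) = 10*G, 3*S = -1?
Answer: -142211/1116 ≈ -127.43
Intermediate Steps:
S = -⅓ (S = (⅓)*(-1) = -⅓ ≈ -0.33333)
H(G) = 2*G (H(G) = (10*G)/5 = 2*G)
U(P) = -7/2 + P
A(B) = B² + 37*B
f(b) = (-99 + 2*b)/(-85 + b) (f(b) = (-99 + 2*b)/(b - 85) = (-99 + 2*b)/(-85 + b))
V = -4577/36 (V = (-7/2 - ⅓)*(37 + (-7/2 - ⅓)) = -23*(37 - 23/6)/6 = -23/6*199/6 = -4577/36 ≈ -127.14)
V + f(54) = -4577/36 + (-99 + 2*54)/(-85 + 54) = -4577/36 + (-99 + 108)/(-31) = -4577/36 - 1/31*9 = -4577/36 - 9/31 = -142211/1116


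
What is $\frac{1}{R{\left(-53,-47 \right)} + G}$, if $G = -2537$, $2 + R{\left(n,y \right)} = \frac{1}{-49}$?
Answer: $- \frac{49}{124412} \approx -0.00039385$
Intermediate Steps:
$R{\left(n,y \right)} = - \frac{99}{49}$ ($R{\left(n,y \right)} = -2 + \frac{1}{-49} = -2 - \frac{1}{49} = - \frac{99}{49}$)
$\frac{1}{R{\left(-53,-47 \right)} + G} = \frac{1}{- \frac{99}{49} - 2537} = \frac{1}{- \frac{124412}{49}} = - \frac{49}{124412}$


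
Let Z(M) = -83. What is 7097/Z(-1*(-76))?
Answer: -7097/83 ≈ -85.506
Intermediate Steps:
7097/Z(-1*(-76)) = 7097/(-83) = 7097*(-1/83) = -7097/83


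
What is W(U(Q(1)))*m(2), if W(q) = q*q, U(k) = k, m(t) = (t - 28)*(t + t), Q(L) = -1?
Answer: -104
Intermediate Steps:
m(t) = 2*t*(-28 + t) (m(t) = (-28 + t)*(2*t) = 2*t*(-28 + t))
W(q) = q²
W(U(Q(1)))*m(2) = (-1)²*(2*2*(-28 + 2)) = 1*(2*2*(-26)) = 1*(-104) = -104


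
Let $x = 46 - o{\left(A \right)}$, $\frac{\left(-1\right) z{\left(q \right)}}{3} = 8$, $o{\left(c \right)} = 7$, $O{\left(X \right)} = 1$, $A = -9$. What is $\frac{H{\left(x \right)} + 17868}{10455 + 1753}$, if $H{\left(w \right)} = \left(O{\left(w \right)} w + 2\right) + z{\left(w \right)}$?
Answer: $\frac{2555}{1744} \approx 1.465$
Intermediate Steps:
$z{\left(q \right)} = -24$ ($z{\left(q \right)} = \left(-3\right) 8 = -24$)
$x = 39$ ($x = 46 - 7 = 39$)
$H{\left(w \right)} = -22 + w$ ($H{\left(w \right)} = \left(1 w + 2\right) - 24 = \left(w + 2\right) - 24 = \left(2 + w\right) - 24 = -22 + w$)
$\frac{H{\left(x \right)} + 17868}{10455 + 1753} = \frac{\left(-22 + 39\right) + 17868}{10455 + 1753} = \frac{17 + 17868}{12208} = 17885 \cdot \frac{1}{12208} = \frac{2555}{1744}$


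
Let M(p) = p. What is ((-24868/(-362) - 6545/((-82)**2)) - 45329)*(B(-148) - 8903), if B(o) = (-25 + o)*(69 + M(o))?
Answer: -65606194392855/304261 ≈ -2.1562e+8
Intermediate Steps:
B(o) = (-25 + o)*(69 + o)
((-24868/(-362) - 6545/((-82)**2)) - 45329)*(B(-148) - 8903) = ((-24868/(-362) - 6545/((-82)**2)) - 45329)*((-1725 + (-148)**2 + 44*(-148)) - 8903) = ((-24868*(-1/362) - 6545/6724) - 45329)*((-1725 + 21904 - 6512) - 8903) = ((12434/181 - 6545*1/6724) - 45329)*(13667 - 8903) = ((12434/181 - 6545/6724) - 45329)*4764 = (82421571/1217044 - 45329)*4764 = -55084965905/1217044*4764 = -65606194392855/304261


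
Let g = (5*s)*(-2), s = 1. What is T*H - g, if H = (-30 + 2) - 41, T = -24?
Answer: 1666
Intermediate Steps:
H = -69 (H = -28 - 41 = -69)
g = -10 (g = (5*1)*(-2) = 5*(-2) = -10)
T*H - g = -24*(-69) - 1*(-10) = 1656 + 10 = 1666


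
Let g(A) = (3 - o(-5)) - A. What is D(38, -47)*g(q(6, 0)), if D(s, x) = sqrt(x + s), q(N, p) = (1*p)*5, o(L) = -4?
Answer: 21*I ≈ 21.0*I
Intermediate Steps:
q(N, p) = 5*p (q(N, p) = p*5 = 5*p)
D(s, x) = sqrt(s + x)
g(A) = 7 - A (g(A) = (3 - 1*(-4)) - A = (3 + 4) - A = 7 - A)
D(38, -47)*g(q(6, 0)) = sqrt(38 - 47)*(7 - 5*0) = sqrt(-9)*(7 - 1*0) = (3*I)*(7 + 0) = (3*I)*7 = 21*I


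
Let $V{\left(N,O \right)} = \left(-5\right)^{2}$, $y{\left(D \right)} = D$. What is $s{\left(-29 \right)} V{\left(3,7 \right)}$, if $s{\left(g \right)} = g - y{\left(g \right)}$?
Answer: $0$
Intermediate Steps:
$s{\left(g \right)} = 0$ ($s{\left(g \right)} = g - g = 0$)
$V{\left(N,O \right)} = 25$
$s{\left(-29 \right)} V{\left(3,7 \right)} = 0 \cdot 25 = 0$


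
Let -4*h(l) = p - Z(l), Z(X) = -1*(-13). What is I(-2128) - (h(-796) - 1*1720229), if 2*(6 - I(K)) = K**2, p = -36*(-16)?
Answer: -2175265/4 ≈ -5.4382e+5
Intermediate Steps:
Z(X) = 13
p = 576
I(K) = 6 - K**2/2
h(l) = -563/4 (h(l) = -(576 - 1*13)/4 = -(576 - 13)/4 = -1/4*563 = -563/4)
I(-2128) - (h(-796) - 1*1720229) = (6 - 1/2*(-2128)**2) - (-563/4 - 1*1720229) = (6 - 1/2*4528384) - (-563/4 - 1720229) = (6 - 2264192) - 1*(-6881479/4) = -2264186 + 6881479/4 = -2175265/4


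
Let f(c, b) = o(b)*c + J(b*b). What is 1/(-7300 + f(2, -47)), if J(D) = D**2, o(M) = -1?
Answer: 1/4872379 ≈ 2.0524e-7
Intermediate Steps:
f(c, b) = b**4 - c (f(c, b) = -c + (b*b)**2 = -c + (b**2)**2 = -c + b**4 = b**4 - c)
1/(-7300 + f(2, -47)) = 1/(-7300 + ((-47)**4 - 1*2)) = 1/(-7300 + (4879681 - 2)) = 1/(-7300 + 4879679) = 1/4872379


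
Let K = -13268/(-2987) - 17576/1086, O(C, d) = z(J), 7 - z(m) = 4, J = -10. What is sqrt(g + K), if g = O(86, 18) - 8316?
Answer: I*sqrt(21899837888624865)/1621941 ≈ 91.24*I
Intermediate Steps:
z(m) = 3 (z(m) = 7 - 1*4 = 7 - 4 = 3)
O(C, d) = 3
K = -19045232/1621941 (K = -13268*(-1/2987) - 17576*1/1086 = 13268/2987 - 8788/543 = -19045232/1621941 ≈ -11.742)
g = -8313 (g = 3 - 8316 = -8313)
sqrt(g + K) = sqrt(-8313 - 19045232/1621941) = sqrt(-13502240765/1621941) = I*sqrt(21899837888624865)/1621941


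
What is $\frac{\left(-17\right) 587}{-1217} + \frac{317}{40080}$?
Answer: $\frac{400344109}{48777360} \approx 8.2076$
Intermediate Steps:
$\frac{\left(-17\right) 587}{-1217} + \frac{317}{40080} = \left(-9979\right) \left(- \frac{1}{1217}\right) + 317 \cdot \frac{1}{40080} = \frac{9979}{1217} + \frac{317}{40080} = \frac{400344109}{48777360}$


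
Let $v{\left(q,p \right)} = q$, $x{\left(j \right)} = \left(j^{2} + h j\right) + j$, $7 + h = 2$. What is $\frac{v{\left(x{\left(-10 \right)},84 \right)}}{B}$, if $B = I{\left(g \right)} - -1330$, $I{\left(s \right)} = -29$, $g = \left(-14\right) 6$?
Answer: $\frac{140}{1301} \approx 0.10761$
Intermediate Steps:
$g = -84$
$h = -5$ ($h = -7 + 2 = -5$)
$x{\left(j \right)} = j^{2} - 4 j$ ($x{\left(j \right)} = \left(j^{2} - 5 j\right) + j = j^{2} - 4 j$)
$B = 1301$ ($B = -29 - -1330 = -29 + 1330 = 1301$)
$\frac{v{\left(x{\left(-10 \right)},84 \right)}}{B} = \frac{\left(-10\right) \left(-4 - 10\right)}{1301} = \left(-10\right) \left(-14\right) \frac{1}{1301} = 140 \cdot \frac{1}{1301} = \frac{140}{1301}$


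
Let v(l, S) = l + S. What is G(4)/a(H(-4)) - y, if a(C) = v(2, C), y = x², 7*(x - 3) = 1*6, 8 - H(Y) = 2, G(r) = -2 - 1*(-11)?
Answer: -5391/392 ≈ -13.753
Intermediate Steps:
G(r) = 9 (G(r) = -2 + 11 = 9)
v(l, S) = S + l
H(Y) = 6 (H(Y) = 8 - 1*2 = 8 - 2 = 6)
x = 27/7 (x = 3 + (1*6)/7 = 3 + (⅐)*6 = 3 + 6/7 = 27/7 ≈ 3.8571)
y = 729/49 (y = (27/7)² = 729/49 ≈ 14.878)
a(C) = 2 + C (a(C) = C + 2 = 2 + C)
G(4)/a(H(-4)) - y = 9/(2 + 6) - 1*729/49 = 9/8 - 729/49 = -5391/392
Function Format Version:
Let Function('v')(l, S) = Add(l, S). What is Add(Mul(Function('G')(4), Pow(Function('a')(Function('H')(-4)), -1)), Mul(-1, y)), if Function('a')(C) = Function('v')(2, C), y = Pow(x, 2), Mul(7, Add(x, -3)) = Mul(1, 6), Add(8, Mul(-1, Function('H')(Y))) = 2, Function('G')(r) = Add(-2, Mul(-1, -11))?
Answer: Rational(-5391, 392) ≈ -13.753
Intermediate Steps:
Function('G')(r) = 9 (Function('G')(r) = Add(-2, 11) = 9)
Function('v')(l, S) = Add(S, l)
Function('H')(Y) = 6 (Function('H')(Y) = Add(8, Mul(-1, 2)) = Add(8, -2) = 6)
x = Rational(27, 7) (x = Add(3, Mul(Rational(1, 7), Mul(1, 6))) = Add(3, Mul(Rational(1, 7), 6)) = Add(3, Rational(6, 7)) = Rational(27, 7) ≈ 3.8571)
y = Rational(729, 49) (y = Pow(Rational(27, 7), 2) = Rational(729, 49) ≈ 14.878)
Function('a')(C) = Add(2, C) (Function('a')(C) = Add(C, 2) = Add(2, C))
Add(Mul(Function('G')(4), Pow(Function('a')(Function('H')(-4)), -1)), Mul(-1, y)) = Add(Mul(9, Pow(Add(2, 6), -1)), Mul(-1, Rational(729, 49))) = Add(Mul(9, Pow(8, -1)), Rational(-729, 49)) = Add(Mul(9, Rational(1, 8)), Rational(-729, 49)) = Add(Rational(9, 8), Rational(-729, 49)) = Rational(-5391, 392)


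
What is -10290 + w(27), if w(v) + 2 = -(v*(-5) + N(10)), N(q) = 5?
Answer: -10162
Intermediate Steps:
w(v) = -7 + 5*v (w(v) = -2 - (v*(-5) + 5) = -2 - (-5*v + 5) = -2 - (5 - 5*v) = -2 + (-5 + 5*v) = -7 + 5*v)
-10290 + w(27) = -10290 + (-7 + 5*27) = -10290 + (-7 + 135) = -10290 + 128 = -10162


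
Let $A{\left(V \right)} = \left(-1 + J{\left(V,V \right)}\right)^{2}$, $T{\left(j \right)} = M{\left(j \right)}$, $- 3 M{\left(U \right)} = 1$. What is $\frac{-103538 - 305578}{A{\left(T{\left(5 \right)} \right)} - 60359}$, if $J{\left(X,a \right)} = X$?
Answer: $\frac{3682044}{543215} \approx 6.7782$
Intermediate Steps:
$M{\left(U \right)} = - \frac{1}{3}$ ($M{\left(U \right)} = \left(- \frac{1}{3}\right) 1 = - \frac{1}{3}$)
$T{\left(j \right)} = - \frac{1}{3}$
$A{\left(V \right)} = \left(-1 + V\right)^{2}$
$\frac{-103538 - 305578}{A{\left(T{\left(5 \right)} \right)} - 60359} = \frac{-103538 - 305578}{\left(-1 - \frac{1}{3}\right)^{2} - 60359} = - \frac{409116}{\left(- \frac{4}{3}\right)^{2} - 60359} = - \frac{409116}{\frac{16}{9} - 60359} = - \frac{409116}{- \frac{543215}{9}} = \left(-409116\right) \left(- \frac{9}{543215}\right) = \frac{3682044}{543215}$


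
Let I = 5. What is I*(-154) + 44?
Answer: -726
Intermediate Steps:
I*(-154) + 44 = 5*(-154) + 44 = -770 + 44 = -726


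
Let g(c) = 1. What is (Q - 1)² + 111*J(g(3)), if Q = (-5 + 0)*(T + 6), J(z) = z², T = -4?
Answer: 232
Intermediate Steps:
Q = -10 (Q = (-5 + 0)*(-4 + 6) = -5*2 = -10)
(Q - 1)² + 111*J(g(3)) = (-10 - 1)² + 111*1² = (-11)² + 111*1 = 121 + 111 = 232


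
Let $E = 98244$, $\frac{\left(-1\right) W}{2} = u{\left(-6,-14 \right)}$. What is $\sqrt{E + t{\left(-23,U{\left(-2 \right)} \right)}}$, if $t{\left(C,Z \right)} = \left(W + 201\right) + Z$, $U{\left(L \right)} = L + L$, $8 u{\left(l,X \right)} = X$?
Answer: $\frac{\sqrt{393778}}{2} \approx 313.76$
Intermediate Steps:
$u{\left(l,X \right)} = \frac{X}{8}$
$W = \frac{7}{2}$ ($W = - 2 \cdot \frac{1}{8} \left(-14\right) = \left(-2\right) \left(- \frac{7}{4}\right) = \frac{7}{2} \approx 3.5$)
$U{\left(L \right)} = 2 L$
$t{\left(C,Z \right)} = \frac{409}{2} + Z$ ($t{\left(C,Z \right)} = \left(\frac{7}{2} + 201\right) + Z = \frac{409}{2} + Z$)
$\sqrt{E + t{\left(-23,U{\left(-2 \right)} \right)}} = \sqrt{98244 + \left(\frac{409}{2} + 2 \left(-2\right)\right)} = \sqrt{98244 + \left(\frac{409}{2} - 4\right)} = \sqrt{98244 + \frac{401}{2}} = \sqrt{\frac{196889}{2}} = \frac{\sqrt{393778}}{2}$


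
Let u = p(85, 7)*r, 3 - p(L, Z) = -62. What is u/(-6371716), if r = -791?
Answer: 3955/490132 ≈ 0.0080692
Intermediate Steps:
p(L, Z) = 65 (p(L, Z) = 3 - 1*(-62) = 3 + 62 = 65)
u = -51415 (u = 65*(-791) = -51415)
u/(-6371716) = -51415/(-6371716) = -51415*(-1/6371716) = 3955/490132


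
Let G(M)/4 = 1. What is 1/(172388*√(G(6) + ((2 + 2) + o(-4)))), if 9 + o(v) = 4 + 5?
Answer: √2/689552 ≈ 2.0509e-6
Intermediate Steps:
o(v) = 0 (o(v) = -9 + (4 + 5) = -9 + 9 = 0)
G(M) = 4 (G(M) = 4*1 = 4)
1/(172388*√(G(6) + ((2 + 2) + o(-4)))) = 1/(172388*√(4 + ((2 + 2) + 0))) = 1/(172388*√(4 + (4 + 0))) = 1/(172388*√(4 + 4)) = 1/(172388*√8) = 1/(172388*(2*√2)) = 1/(344776*√2) = √2/689552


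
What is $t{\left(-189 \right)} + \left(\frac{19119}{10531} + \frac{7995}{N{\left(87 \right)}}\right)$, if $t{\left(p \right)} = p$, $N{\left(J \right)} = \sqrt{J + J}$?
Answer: $- \frac{1971240}{10531} + \frac{2665 \sqrt{174}}{58} \approx 418.92$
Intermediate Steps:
$N{\left(J \right)} = \sqrt{2} \sqrt{J}$ ($N{\left(J \right)} = \sqrt{2 J} = \sqrt{2} \sqrt{J}$)
$t{\left(-189 \right)} + \left(\frac{19119}{10531} + \frac{7995}{N{\left(87 \right)}}\right) = -189 + \left(\frac{19119}{10531} + \frac{7995}{\sqrt{2} \sqrt{87}}\right) = -189 + \left(19119 \cdot \frac{1}{10531} + \frac{7995}{\sqrt{174}}\right) = -189 + \left(\frac{19119}{10531} + 7995 \frac{\sqrt{174}}{174}\right) = -189 + \left(\frac{19119}{10531} + \frac{2665 \sqrt{174}}{58}\right) = - \frac{1971240}{10531} + \frac{2665 \sqrt{174}}{58}$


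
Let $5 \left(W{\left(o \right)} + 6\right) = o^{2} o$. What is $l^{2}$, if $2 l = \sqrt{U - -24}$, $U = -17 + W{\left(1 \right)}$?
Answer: $\frac{3}{10} \approx 0.3$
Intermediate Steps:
$W{\left(o \right)} = -6 + \frac{o^{3}}{5}$ ($W{\left(o \right)} = -6 + \frac{o^{2} o}{5} = -6 + \frac{o^{3}}{5}$)
$U = - \frac{114}{5}$ ($U = -17 - \left(6 - \frac{1^{3}}{5}\right) = -17 + \left(-6 + \frac{1}{5} \cdot 1\right) = -17 + \left(-6 + \frac{1}{5}\right) = -17 - \frac{29}{5} = - \frac{114}{5} \approx -22.8$)
$l = \frac{\sqrt{30}}{10}$ ($l = \frac{\sqrt{- \frac{114}{5} - -24}}{2} = \frac{\sqrt{- \frac{114}{5} + 24}}{2} = \frac{\sqrt{\frac{6}{5}}}{2} = \frac{\frac{1}{5} \sqrt{30}}{2} = \frac{\sqrt{30}}{10} \approx 0.54772$)
$l^{2} = \left(\frac{\sqrt{30}}{10}\right)^{2} = \frac{3}{10}$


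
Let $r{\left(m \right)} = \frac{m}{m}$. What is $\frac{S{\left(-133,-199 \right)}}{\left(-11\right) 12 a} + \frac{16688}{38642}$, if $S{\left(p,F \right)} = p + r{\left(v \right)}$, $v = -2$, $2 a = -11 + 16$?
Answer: $\frac{80362}{96605} \approx 0.83186$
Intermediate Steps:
$a = \frac{5}{2}$ ($a = \frac{-11 + 16}{2} = \frac{1}{2} \cdot 5 = \frac{5}{2} \approx 2.5$)
$r{\left(m \right)} = 1$
$S{\left(p,F \right)} = 1 + p$ ($S{\left(p,F \right)} = p + 1 = 1 + p$)
$\frac{S{\left(-133,-199 \right)}}{\left(-11\right) 12 a} + \frac{16688}{38642} = \frac{1 - 133}{\left(-11\right) 12 \cdot \frac{5}{2}} + \frac{16688}{38642} = - \frac{132}{\left(-132\right) \frac{5}{2}} + 16688 \cdot \frac{1}{38642} = - \frac{132}{-330} + \frac{8344}{19321} = \left(-132\right) \left(- \frac{1}{330}\right) + \frac{8344}{19321} = \frac{2}{5} + \frac{8344}{19321} = \frac{80362}{96605}$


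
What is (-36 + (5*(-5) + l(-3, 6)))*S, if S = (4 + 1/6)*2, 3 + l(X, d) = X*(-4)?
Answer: -1300/3 ≈ -433.33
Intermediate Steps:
l(X, d) = -3 - 4*X (l(X, d) = -3 + X*(-4) = -3 - 4*X)
S = 25/3 (S = (4 + 1*(⅙))*2 = (4 + ⅙)*2 = (25/6)*2 = 25/3 ≈ 8.3333)
(-36 + (5*(-5) + l(-3, 6)))*S = (-36 + (5*(-5) + (-3 - 4*(-3))))*(25/3) = (-36 + (-25 + (-3 + 12)))*(25/3) = (-36 + (-25 + 9))*(25/3) = (-36 - 16)*(25/3) = -52*25/3 = -1300/3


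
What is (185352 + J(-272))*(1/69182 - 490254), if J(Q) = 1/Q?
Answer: -1709938263671109661/18817504 ≈ -9.0870e+10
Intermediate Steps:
(185352 + J(-272))*(1/69182 - 490254) = (185352 + 1/(-272))*(1/69182 - 490254) = (185352 - 1/272)*(1/69182 - 490254) = (50415743/272)*(-33916752227/69182) = -1709938263671109661/18817504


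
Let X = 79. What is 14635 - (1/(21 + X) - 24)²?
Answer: 140594799/10000 ≈ 14059.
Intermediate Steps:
14635 - (1/(21 + X) - 24)² = 14635 - (1/(21 + 79) - 24)² = 14635 - (1/100 - 24)² = 14635 - (-2399/100)² = 14635 - 1*5755201/10000 = 14635 - 5755201/10000 = 140594799/10000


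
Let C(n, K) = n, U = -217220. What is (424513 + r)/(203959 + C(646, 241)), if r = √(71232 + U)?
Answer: 424513/204605 + 2*I*√36497/204605 ≈ 2.0748 + 0.0018674*I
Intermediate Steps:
r = 2*I*√36497 (r = √(71232 - 217220) = √(-145988) = 2*I*√36497 ≈ 382.08*I)
(424513 + r)/(203959 + C(646, 241)) = (424513 + 2*I*√36497)/(203959 + 646) = (424513 + 2*I*√36497)/204605 = (424513 + 2*I*√36497)*(1/204605) = 424513/204605 + 2*I*√36497/204605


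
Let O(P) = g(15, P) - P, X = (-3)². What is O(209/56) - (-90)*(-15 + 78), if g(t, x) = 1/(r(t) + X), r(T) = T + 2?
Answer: 4125071/728 ≈ 5666.3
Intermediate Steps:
r(T) = 2 + T
X = 9
g(t, x) = 1/(11 + t) (g(t, x) = 1/((2 + t) + 9) = 1/(11 + t))
O(P) = 1/26 - P (O(P) = 1/(11 + 15) - P = 1/26 - P)
O(209/56) - (-90)*(-15 + 78) = (1/26 - 209/56) - (-90)*(-15 + 78) = (1/26 - 209/56) - (-90)*63 = (1/26 - 1*209/56) - 1*(-5670) = (1/26 - 209/56) + 5670 = -2689/728 + 5670 = 4125071/728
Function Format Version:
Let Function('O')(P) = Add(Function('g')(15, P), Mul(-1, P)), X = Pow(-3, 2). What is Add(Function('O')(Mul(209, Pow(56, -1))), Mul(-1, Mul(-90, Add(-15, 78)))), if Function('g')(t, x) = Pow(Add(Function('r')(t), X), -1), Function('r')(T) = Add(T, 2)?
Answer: Rational(4125071, 728) ≈ 5666.3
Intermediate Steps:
Function('r')(T) = Add(2, T)
X = 9
Function('g')(t, x) = Pow(Add(11, t), -1) (Function('g')(t, x) = Pow(Add(Add(2, t), 9), -1) = Pow(Add(11, t), -1))
Function('O')(P) = Add(Rational(1, 26), Mul(-1, P)) (Function('O')(P) = Add(Pow(Add(11, 15), -1), Mul(-1, P)) = Add(Pow(26, -1), Mul(-1, P)) = Add(Rational(1, 26), Mul(-1, P)))
Add(Function('O')(Mul(209, Pow(56, -1))), Mul(-1, Mul(-90, Add(-15, 78)))) = Add(Add(Rational(1, 26), Mul(-1, Mul(209, Pow(56, -1)))), Mul(-1, Mul(-90, Add(-15, 78)))) = Add(Add(Rational(1, 26), Mul(-1, Mul(209, Rational(1, 56)))), Mul(-1, Mul(-90, 63))) = Add(Add(Rational(1, 26), Mul(-1, Rational(209, 56))), Mul(-1, -5670)) = Add(Add(Rational(1, 26), Rational(-209, 56)), 5670) = Add(Rational(-2689, 728), 5670) = Rational(4125071, 728)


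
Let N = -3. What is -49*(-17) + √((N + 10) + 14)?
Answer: 833 + √21 ≈ 837.58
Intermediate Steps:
-49*(-17) + √((N + 10) + 14) = -49*(-17) + √((-3 + 10) + 14) = 833 + √(7 + 14) = 833 + √21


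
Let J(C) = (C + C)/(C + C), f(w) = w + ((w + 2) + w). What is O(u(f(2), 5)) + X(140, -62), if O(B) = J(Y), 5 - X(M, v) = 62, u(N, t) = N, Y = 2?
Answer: -56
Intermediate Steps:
f(w) = 2 + 3*w (f(w) = w + ((2 + w) + w) = w + (2 + 2*w) = 2 + 3*w)
J(C) = 1 (J(C) = (2*C)/((2*C)) = (2*C)*(1/(2*C)) = 1)
X(M, v) = -57 (X(M, v) = 5 - 1*62 = 5 - 62 = -57)
O(B) = 1
O(u(f(2), 5)) + X(140, -62) = 1 - 57 = -56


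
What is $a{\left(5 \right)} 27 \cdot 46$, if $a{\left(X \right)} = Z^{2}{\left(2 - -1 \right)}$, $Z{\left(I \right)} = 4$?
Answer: $19872$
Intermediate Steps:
$a{\left(X \right)} = 16$ ($a{\left(X \right)} = 4^{2} = 16$)
$a{\left(5 \right)} 27 \cdot 46 = 16 \cdot 27 \cdot 46 = 432 \cdot 46 = 19872$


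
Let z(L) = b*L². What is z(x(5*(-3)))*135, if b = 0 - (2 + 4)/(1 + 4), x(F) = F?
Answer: -36450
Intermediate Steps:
b = -6/5 (b = 0 - 6/5 = -6/5 ≈ -1.2000)
z(L) = -6*L²/5
z(x(5*(-3)))*135 = -6*(5*(-3))²/5*135 = -6/5*(-15)²*135 = -6/5*225*135 = -270*135 = -36450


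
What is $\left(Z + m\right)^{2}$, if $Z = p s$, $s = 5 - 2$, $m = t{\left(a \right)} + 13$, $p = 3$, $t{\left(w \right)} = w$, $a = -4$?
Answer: $324$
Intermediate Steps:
$m = 9$ ($m = -4 + 13 = 9$)
$s = 3$ ($s = 5 - 2 = 3$)
$Z = 9$ ($Z = 3 \cdot 3 = 9$)
$\left(Z + m\right)^{2} = \left(9 + 9\right)^{2} = 18^{2} = 324$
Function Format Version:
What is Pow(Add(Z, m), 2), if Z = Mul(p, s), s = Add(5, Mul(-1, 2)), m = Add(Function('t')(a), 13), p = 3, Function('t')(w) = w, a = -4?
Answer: 324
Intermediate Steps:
m = 9 (m = Add(-4, 13) = 9)
s = 3 (s = Add(5, -2) = 3)
Z = 9 (Z = Mul(3, 3) = 9)
Pow(Add(Z, m), 2) = Pow(Add(9, 9), 2) = Pow(18, 2) = 324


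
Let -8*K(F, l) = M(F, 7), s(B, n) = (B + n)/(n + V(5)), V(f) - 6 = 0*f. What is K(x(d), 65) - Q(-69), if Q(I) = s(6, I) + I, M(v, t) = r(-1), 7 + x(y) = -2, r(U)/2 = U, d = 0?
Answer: 273/4 ≈ 68.250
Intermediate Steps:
V(f) = 6 (V(f) = 6 + 0*f = 6 + 0 = 6)
r(U) = 2*U
x(y) = -9 (x(y) = -7 - 2 = -9)
M(v, t) = -2 (M(v, t) = 2*(-1) = -2)
s(B, n) = (B + n)/(6 + n) (s(B, n) = (B + n)/(n + 6) = (B + n)/(6 + n))
K(F, l) = 1/4 (K(F, l) = -1/8*(-2) = 1/4)
Q(I) = 1 + I (Q(I) = (6 + I)/(6 + I) + I = 1 + I)
K(x(d), 65) - Q(-69) = 1/4 - (1 - 69) = 1/4 - 1*(-68) = 1/4 + 68 = 273/4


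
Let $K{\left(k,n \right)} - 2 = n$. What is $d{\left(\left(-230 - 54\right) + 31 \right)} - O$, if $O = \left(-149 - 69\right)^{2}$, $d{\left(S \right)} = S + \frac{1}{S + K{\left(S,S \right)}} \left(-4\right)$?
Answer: $- \frac{6019901}{126} \approx -47777.0$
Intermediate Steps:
$K{\left(k,n \right)} = 2 + n$
$d{\left(S \right)} = S - \frac{4}{2 + 2 S}$ ($d{\left(S \right)} = S + \frac{1}{S + \left(2 + S\right)} \left(-4\right) = S + \frac{1}{2 + 2 S} \left(-4\right) = S - \frac{4}{2 + 2 S}$)
$O = 47524$ ($O = \left(-149 - 69\right)^{2} = \left(-218\right)^{2} = 47524$)
$d{\left(\left(-230 - 54\right) + 31 \right)} - O = \frac{-2 + \left(\left(-230 - 54\right) + 31\right) + \left(\left(-230 - 54\right) + 31\right)^{2}}{1 + \left(\left(-230 - 54\right) + 31\right)} - 47524 = \frac{-2 + \left(-284 + 31\right) + \left(-284 + 31\right)^{2}}{1 + \left(-284 + 31\right)} - 47524 = \frac{-2 - 253 + \left(-253\right)^{2}}{1 - 253} - 47524 = \frac{-2 - 253 + 64009}{-252} - 47524 = \left(- \frac{1}{252}\right) 63754 - 47524 = - \frac{31877}{126} - 47524 = - \frac{6019901}{126}$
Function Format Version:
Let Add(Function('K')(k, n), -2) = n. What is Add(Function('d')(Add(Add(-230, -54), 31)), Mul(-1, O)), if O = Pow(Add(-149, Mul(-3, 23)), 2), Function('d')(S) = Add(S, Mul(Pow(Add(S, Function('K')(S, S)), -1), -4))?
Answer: Rational(-6019901, 126) ≈ -47777.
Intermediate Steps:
Function('K')(k, n) = Add(2, n)
Function('d')(S) = Add(S, Mul(-4, Pow(Add(2, Mul(2, S)), -1))) (Function('d')(S) = Add(S, Mul(Pow(Add(S, Add(2, S)), -1), -4)) = Add(S, Mul(Pow(Add(2, Mul(2, S)), -1), -4)) = Add(S, Mul(-4, Pow(Add(2, Mul(2, S)), -1))))
O = 47524 (O = Pow(Add(-149, -69), 2) = Pow(-218, 2) = 47524)
Add(Function('d')(Add(Add(-230, -54), 31)), Mul(-1, O)) = Add(Mul(Pow(Add(1, Add(Add(-230, -54), 31)), -1), Add(-2, Add(Add(-230, -54), 31), Pow(Add(Add(-230, -54), 31), 2))), Mul(-1, 47524)) = Add(Mul(Pow(Add(1, Add(-284, 31)), -1), Add(-2, Add(-284, 31), Pow(Add(-284, 31), 2))), -47524) = Add(Mul(Pow(Add(1, -253), -1), Add(-2, -253, Pow(-253, 2))), -47524) = Add(Mul(Pow(-252, -1), Add(-2, -253, 64009)), -47524) = Add(Mul(Rational(-1, 252), 63754), -47524) = Add(Rational(-31877, 126), -47524) = Rational(-6019901, 126)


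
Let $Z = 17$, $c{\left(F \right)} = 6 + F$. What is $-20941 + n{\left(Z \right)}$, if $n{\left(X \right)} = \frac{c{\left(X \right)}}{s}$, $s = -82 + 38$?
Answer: $- \frac{921427}{44} \approx -20942.0$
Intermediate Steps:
$s = -44$
$n{\left(X \right)} = - \frac{3}{22} - \frac{X}{44}$ ($n{\left(X \right)} = \frac{6 + X}{-44} = \left(6 + X\right) \left(- \frac{1}{44}\right) = - \frac{3}{22} - \frac{X}{44}$)
$-20941 + n{\left(Z \right)} = -20941 - \frac{23}{44} = - \frac{921427}{44}$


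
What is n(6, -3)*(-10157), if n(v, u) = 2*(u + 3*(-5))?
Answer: 365652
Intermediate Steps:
n(v, u) = -30 + 2*u (n(v, u) = 2*(u - 15) = 2*(-15 + u) = -30 + 2*u)
n(6, -3)*(-10157) = (-30 + 2*(-3))*(-10157) = (-30 - 6)*(-10157) = -36*(-10157) = 365652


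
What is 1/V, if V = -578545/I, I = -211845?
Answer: 42369/115709 ≈ 0.36617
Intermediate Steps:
V = 115709/42369 (V = -578545/(-211845) = -578545*(-1/211845) = 115709/42369 ≈ 2.7310)
1/V = 1/(115709/42369) = 42369/115709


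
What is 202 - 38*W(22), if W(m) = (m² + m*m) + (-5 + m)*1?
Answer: -37228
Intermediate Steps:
W(m) = -5 + m + 2*m² (W(m) = (m² + m²) + (-5 + m) = 2*m² + (-5 + m) = -5 + m + 2*m²)
202 - 38*W(22) = 202 - 38*(-5 + 22 + 2*22²) = 202 - 38*(-5 + 22 + 2*484) = 202 - 38*(-5 + 22 + 968) = 202 - 38*985 = 202 - 37430 = -37228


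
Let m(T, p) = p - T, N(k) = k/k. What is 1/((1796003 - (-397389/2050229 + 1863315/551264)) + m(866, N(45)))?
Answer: 1130217439456/2028892672673965489 ≈ 5.5706e-7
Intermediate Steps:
N(k) = 1
1/((1796003 - (-397389/2050229 + 1863315/551264)) + m(866, N(45))) = 1/((1796003 - (-397389/2050229 + 1863315/551264)) + (1 - 1*866)) = 1/((1796003 - (-397389*1/2050229 + 1863315*(1/551264))) + (1 - 866)) = 1/((1796003 - (-397389/2050229 + 1863315/551264)) - 865) = 1/((1796003 - 1*3601156199439/1130217439456) - 865) = 1/((1796003 - 3601156199439/1130217439456) - 865) = 1/(2029870310759094929/1130217439456 - 865) = 1/(2028892672673965489/1130217439456) = 1130217439456/2028892672673965489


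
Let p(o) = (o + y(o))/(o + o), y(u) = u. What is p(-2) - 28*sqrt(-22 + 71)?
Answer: -195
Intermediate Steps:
p(o) = 1 (p(o) = (o + o)/(o + o) = (2*o)/((2*o)) = (2*o)*(1/(2*o)) = 1)
p(-2) - 28*sqrt(-22 + 71) = 1 - 28*sqrt(-22 + 71) = 1 - 28*sqrt(49) = 1 - 28*7 = 1 - 196 = -195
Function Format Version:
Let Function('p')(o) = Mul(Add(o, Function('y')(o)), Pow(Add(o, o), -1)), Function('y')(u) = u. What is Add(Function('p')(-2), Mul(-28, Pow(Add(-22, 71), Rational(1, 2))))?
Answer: -195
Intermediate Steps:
Function('p')(o) = 1 (Function('p')(o) = Mul(Add(o, o), Pow(Add(o, o), -1)) = Mul(Mul(2, o), Pow(Mul(2, o), -1)) = Mul(Mul(2, o), Mul(Rational(1, 2), Pow(o, -1))) = 1)
Add(Function('p')(-2), Mul(-28, Pow(Add(-22, 71), Rational(1, 2)))) = Add(1, Mul(-28, Pow(Add(-22, 71), Rational(1, 2)))) = Add(1, Mul(-28, Pow(49, Rational(1, 2)))) = Add(1, Mul(-28, 7)) = Add(1, -196) = -195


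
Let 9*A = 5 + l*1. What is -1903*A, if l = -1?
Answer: -7612/9 ≈ -845.78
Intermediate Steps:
A = 4/9 (A = (5 - 1*1)/9 = (5 - 1)/9 = (1/9)*4 = 4/9 ≈ 0.44444)
-1903*A = -1903*4/9 = -7612/9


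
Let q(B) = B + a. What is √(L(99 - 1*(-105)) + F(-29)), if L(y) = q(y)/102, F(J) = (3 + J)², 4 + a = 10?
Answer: √195959/17 ≈ 26.040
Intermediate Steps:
a = 6 (a = -4 + 10 = 6)
q(B) = 6 + B (q(B) = B + 6 = 6 + B)
L(y) = 1/17 + y/102 (L(y) = (6 + y)/102 = (6 + y)*(1/102) = 1/17 + y/102)
√(L(99 - 1*(-105)) + F(-29)) = √((1/17 + (99 - 1*(-105))/102) + (3 - 29)²) = √((1/17 + (99 + 105)/102) + (-26)²) = √((1/17 + (1/102)*204) + 676) = √((1/17 + 2) + 676) = √(35/17 + 676) = √(11527/17) = √195959/17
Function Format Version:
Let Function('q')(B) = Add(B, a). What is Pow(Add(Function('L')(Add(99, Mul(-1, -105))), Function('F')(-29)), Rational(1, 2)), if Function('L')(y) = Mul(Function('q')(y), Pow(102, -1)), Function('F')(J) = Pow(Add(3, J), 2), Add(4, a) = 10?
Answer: Mul(Rational(1, 17), Pow(195959, Rational(1, 2))) ≈ 26.040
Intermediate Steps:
a = 6 (a = Add(-4, 10) = 6)
Function('q')(B) = Add(6, B) (Function('q')(B) = Add(B, 6) = Add(6, B))
Function('L')(y) = Add(Rational(1, 17), Mul(Rational(1, 102), y)) (Function('L')(y) = Mul(Add(6, y), Pow(102, -1)) = Mul(Add(6, y), Rational(1, 102)) = Add(Rational(1, 17), Mul(Rational(1, 102), y)))
Pow(Add(Function('L')(Add(99, Mul(-1, -105))), Function('F')(-29)), Rational(1, 2)) = Pow(Add(Add(Rational(1, 17), Mul(Rational(1, 102), Add(99, Mul(-1, -105)))), Pow(Add(3, -29), 2)), Rational(1, 2)) = Pow(Add(Add(Rational(1, 17), Mul(Rational(1, 102), Add(99, 105))), Pow(-26, 2)), Rational(1, 2)) = Pow(Add(Add(Rational(1, 17), Mul(Rational(1, 102), 204)), 676), Rational(1, 2)) = Pow(Add(Add(Rational(1, 17), 2), 676), Rational(1, 2)) = Pow(Add(Rational(35, 17), 676), Rational(1, 2)) = Pow(Rational(11527, 17), Rational(1, 2)) = Mul(Rational(1, 17), Pow(195959, Rational(1, 2)))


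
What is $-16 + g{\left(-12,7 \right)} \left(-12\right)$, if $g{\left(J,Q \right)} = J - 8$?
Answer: $224$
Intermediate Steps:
$g{\left(J,Q \right)} = -8 + J$
$-16 + g{\left(-12,7 \right)} \left(-12\right) = -16 + \left(-8 - 12\right) \left(-12\right) = -16 - -240 = -16 + 240 = 224$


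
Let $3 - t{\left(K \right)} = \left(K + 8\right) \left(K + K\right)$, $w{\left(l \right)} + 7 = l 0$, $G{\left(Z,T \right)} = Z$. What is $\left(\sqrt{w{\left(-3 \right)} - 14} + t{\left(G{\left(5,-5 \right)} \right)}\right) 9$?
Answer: $-1143 + 9 i \sqrt{21} \approx -1143.0 + 41.243 i$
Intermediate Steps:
$w{\left(l \right)} = -7$ ($w{\left(l \right)} = -7 + l 0 = -7 + 0 = -7$)
$t{\left(K \right)} = 3 - 2 K \left(8 + K\right)$ ($t{\left(K \right)} = 3 - \left(K + 8\right) \left(K + K\right) = 3 - \left(8 + K\right) 2 K = 3 - 2 K \left(8 + K\right)$)
$\left(\sqrt{w{\left(-3 \right)} - 14} + t{\left(G{\left(5,-5 \right)} \right)}\right) 9 = \left(\sqrt{-7 - 14} - \left(77 + 50\right)\right) 9 = \left(\sqrt{-21} - 127\right) 9 = \left(i \sqrt{21} - 127\right) 9 = \left(-127 + i \sqrt{21}\right) 9 = -1143 + 9 i \sqrt{21}$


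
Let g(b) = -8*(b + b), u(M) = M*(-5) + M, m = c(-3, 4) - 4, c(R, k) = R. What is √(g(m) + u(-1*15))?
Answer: 2*√43 ≈ 13.115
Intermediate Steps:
m = -7 (m = -3 - 4 = -7)
u(M) = -4*M (u(M) = -5*M + M = -4*M)
g(b) = -16*b
√(g(m) + u(-1*15)) = √(-16*(-7) - (-4)*15) = √(112 - 4*(-15)) = √(112 + 60) = √172 = 2*√43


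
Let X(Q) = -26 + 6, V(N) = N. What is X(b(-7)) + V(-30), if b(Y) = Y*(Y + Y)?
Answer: -50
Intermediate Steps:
b(Y) = 2*Y² (b(Y) = Y*(2*Y) = 2*Y²)
X(Q) = -20
X(b(-7)) + V(-30) = -20 - 30 = -50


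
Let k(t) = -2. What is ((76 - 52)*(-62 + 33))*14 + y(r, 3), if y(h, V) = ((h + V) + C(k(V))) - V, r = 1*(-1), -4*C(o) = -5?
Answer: -38975/4 ≈ -9743.8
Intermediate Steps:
C(o) = 5/4 (C(o) = -¼*(-5) = 5/4)
r = -1
y(h, V) = 5/4 + h (y(h, V) = ((h + V) + 5/4) - V = ((V + h) + 5/4) - V = (5/4 + V + h) - V = 5/4 + h)
((76 - 52)*(-62 + 33))*14 + y(r, 3) = ((76 - 52)*(-62 + 33))*14 + (5/4 - 1) = (24*(-29))*14 + ¼ = -696*14 + ¼ = -9744 + ¼ = -38975/4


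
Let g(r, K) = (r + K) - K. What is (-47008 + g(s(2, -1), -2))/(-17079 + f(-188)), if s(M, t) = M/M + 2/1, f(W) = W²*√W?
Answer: 114685485/33591568487 + 474669920*I*√47/33591568487 ≈ 0.0034141 + 0.096875*I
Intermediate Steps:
f(W) = W^(5/2)
s(M, t) = 3 (s(M, t) = 1 + 2*1 = 1 + 2 = 3)
g(r, K) = r (g(r, K) = (K + r) - K = r)
(-47008 + g(s(2, -1), -2))/(-17079 + f(-188)) = (-47008 + 3)/(-17079 + (-188)^(5/2)) = -47005/(-17079 + 70688*I*√47)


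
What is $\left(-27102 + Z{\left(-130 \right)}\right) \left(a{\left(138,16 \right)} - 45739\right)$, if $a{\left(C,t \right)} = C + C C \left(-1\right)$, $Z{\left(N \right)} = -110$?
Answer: $1759119740$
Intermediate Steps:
$a{\left(C,t \right)} = C - C^{2}$ ($a{\left(C,t \right)} = C + C^{2} \left(-1\right) = C - C^{2}$)
$\left(-27102 + Z{\left(-130 \right)}\right) \left(a{\left(138,16 \right)} - 45739\right) = \left(-27102 - 110\right) \left(138 \left(1 - 138\right) - 45739\right) = - 27212 \left(138 \left(1 - 138\right) - 45739\right) = - 27212 \left(138 \left(-137\right) - 45739\right) = - 27212 \left(-18906 - 45739\right) = \left(-27212\right) \left(-64645\right) = 1759119740$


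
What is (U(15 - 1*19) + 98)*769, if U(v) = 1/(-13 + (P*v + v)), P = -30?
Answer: 7763055/103 ≈ 75370.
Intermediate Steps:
U(v) = 1/(-13 - 29*v) (U(v) = 1/(-13 + (-30*v + v)) = 1/(-13 - 29*v))
(U(15 - 1*19) + 98)*769 = (-1/(13 + 29*(15 - 1*19)) + 98)*769 = (-1/(13 + 29*(15 - 19)) + 98)*769 = (-1/(13 + 29*(-4)) + 98)*769 = (-1/(13 - 116) + 98)*769 = (-1/(-103) + 98)*769 = (-1*(-1/103) + 98)*769 = (1/103 + 98)*769 = (10095/103)*769 = 7763055/103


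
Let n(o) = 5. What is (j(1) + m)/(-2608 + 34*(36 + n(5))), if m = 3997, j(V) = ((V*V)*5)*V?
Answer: -2001/607 ≈ -3.2965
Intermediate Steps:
j(V) = 5*V³ (j(V) = (V²*5)*V = (5*V²)*V = 5*V³)
(j(1) + m)/(-2608 + 34*(36 + n(5))) = (5*1³ + 3997)/(-2608 + 34*(36 + 5)) = (5*1 + 3997)/(-2608 + 34*41) = (5 + 3997)/(-2608 + 1394) = 4002/(-1214) = 4002*(-1/1214) = -2001/607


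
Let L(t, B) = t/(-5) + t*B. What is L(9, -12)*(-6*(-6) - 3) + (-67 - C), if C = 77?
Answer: -18837/5 ≈ -3767.4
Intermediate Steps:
L(t, B) = -t/5 + B*t (L(t, B) = t*(-1/5) + B*t = -t/5 + B*t)
L(9, -12)*(-6*(-6) - 3) + (-67 - C) = (9*(-1/5 - 12))*(-6*(-6) - 3) + (-67 - 1*77) = (9*(-61/5))*(36 - 3) + (-67 - 77) = -549/5*33 - 144 = -18117/5 - 144 = -18837/5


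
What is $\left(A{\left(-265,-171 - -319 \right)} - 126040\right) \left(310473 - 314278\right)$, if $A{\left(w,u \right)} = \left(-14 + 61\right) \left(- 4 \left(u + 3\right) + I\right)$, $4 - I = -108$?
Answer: $567569020$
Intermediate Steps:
$I = 112$ ($I = 4 - -108 = 4 + 108 = 112$)
$A{\left(w,u \right)} = 4700 - 188 u$ ($A{\left(w,u \right)} = \left(-14 + 61\right) \left(- 4 \left(u + 3\right) + 112\right) = 47 \left(- 4 \left(3 + u\right) + 112\right) = 47 \left(\left(-12 - 4 u\right) + 112\right) = 47 \left(100 - 4 u\right) = 4700 - 188 u$)
$\left(A{\left(-265,-171 - -319 \right)} - 126040\right) \left(310473 - 314278\right) = \left(\left(4700 - 188 \left(-171 - -319\right)\right) - 126040\right) \left(310473 - 314278\right) = \left(\left(4700 - 188 \left(-171 + 319\right)\right) - 126040\right) \left(-3805\right) = \left(\left(4700 - 27824\right) - 126040\right) \left(-3805\right) = \left(-23124 - 126040\right) \left(-3805\right) = \left(-149164\right) \left(-3805\right) = 567569020$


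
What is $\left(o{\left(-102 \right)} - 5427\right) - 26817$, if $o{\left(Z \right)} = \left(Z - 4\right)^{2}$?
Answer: $-21008$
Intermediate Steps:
$o{\left(Z \right)} = \left(-4 + Z\right)^{2}$
$\left(o{\left(-102 \right)} - 5427\right) - 26817 = \left(\left(-4 - 102\right)^{2} - 5427\right) - 26817 = \left(\left(-106\right)^{2} - 5427\right) - 26817 = \left(11236 - 5427\right) - 26817 = 5809 - 26817 = -21008$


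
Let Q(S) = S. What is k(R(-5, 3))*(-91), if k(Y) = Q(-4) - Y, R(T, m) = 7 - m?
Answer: 728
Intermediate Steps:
k(Y) = -4 - Y
k(R(-5, 3))*(-91) = (-4 - (7 - 1*3))*(-91) = (-4 - (7 - 3))*(-91) = (-4 - 1*4)*(-91) = (-4 - 4)*(-91) = -8*(-91) = 728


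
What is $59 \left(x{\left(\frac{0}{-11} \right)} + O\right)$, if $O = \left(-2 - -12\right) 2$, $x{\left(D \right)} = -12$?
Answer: $472$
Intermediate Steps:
$O = 20$ ($O = \left(-2 + 12\right) 2 = 10 \cdot 2 = 20$)
$59 \left(x{\left(\frac{0}{-11} \right)} + O\right) = 59 \left(-12 + 20\right) = 59 \cdot 8 = 472$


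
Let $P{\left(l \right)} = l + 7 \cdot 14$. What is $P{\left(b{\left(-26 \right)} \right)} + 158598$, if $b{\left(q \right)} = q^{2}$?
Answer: $159372$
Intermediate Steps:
$P{\left(l \right)} = 98 + l$ ($P{\left(l \right)} = l + 98 = 98 + l$)
$P{\left(b{\left(-26 \right)} \right)} + 158598 = \left(98 + \left(-26\right)^{2}\right) + 158598 = \left(98 + 676\right) + 158598 = 774 + 158598 = 159372$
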